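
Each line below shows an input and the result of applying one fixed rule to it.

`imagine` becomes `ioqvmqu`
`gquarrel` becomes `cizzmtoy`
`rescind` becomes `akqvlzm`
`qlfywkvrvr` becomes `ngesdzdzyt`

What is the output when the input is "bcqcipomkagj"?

ykqxwusiorjk

Each output is the input with this applied: shift every letter 8 places forward in the alphabet (wrapping around), then move the first 2 characters to the end (rotate left by 2).
Working it through for "bcqcipomkagj": intermediate "jkykqxwusior", final "ykqxwusiorjk".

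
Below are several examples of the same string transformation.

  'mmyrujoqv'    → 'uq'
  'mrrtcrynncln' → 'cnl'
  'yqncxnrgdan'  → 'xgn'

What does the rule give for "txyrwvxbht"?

The pattern: delete the first 2 characters, then keep one character in every 3, starting at position 3 (positions 3rd, 6th, 9th, ...).
"txyrwvxbht" → "yrwvxbht" → "wb".

wb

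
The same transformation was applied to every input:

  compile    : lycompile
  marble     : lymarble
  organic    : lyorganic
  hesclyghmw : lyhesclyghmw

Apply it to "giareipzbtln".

lygiareipzbtln

What's happening: prepend "ly".
Doing the same to "giareipzbtln": "lygiareipzbtln".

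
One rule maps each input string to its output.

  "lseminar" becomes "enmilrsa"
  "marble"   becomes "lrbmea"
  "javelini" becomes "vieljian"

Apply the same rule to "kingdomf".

nogdkfim

The pattern: take characters alternately from the front and the back (1st, last, 2nd, 2nd-last, ...), then swap the front and back halves of the string.
For "kingdomf", step one produces "kfimnogd"; step two turns that into "nogdkfim".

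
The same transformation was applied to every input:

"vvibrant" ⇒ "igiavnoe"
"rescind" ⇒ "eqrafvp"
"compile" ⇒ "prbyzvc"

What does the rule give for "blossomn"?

Rule — shift every letter 13 places forward in the alphabet (wrapping around) — i.e. ROT13, then take characters alternately from the front and the back (1st, last, 2nd, 2nd-last, ...).
Working it through for "blossomn": intermediate "oybffbza", final "oayzbbff".

oayzbbff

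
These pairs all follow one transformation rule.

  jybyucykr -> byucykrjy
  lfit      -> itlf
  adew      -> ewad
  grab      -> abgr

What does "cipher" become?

pherci

Looking at the pairs, the operation is to move the first 2 characters to the end (rotate left by 2).
So "cipher" becomes "pherci".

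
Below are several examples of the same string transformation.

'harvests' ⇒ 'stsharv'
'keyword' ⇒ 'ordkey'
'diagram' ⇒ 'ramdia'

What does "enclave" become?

In each case the input is transformed by: move the last 3 characters to the front (rotate right by 3), then delete the last character.
For "enclave" the result is "aveenc".

aveenc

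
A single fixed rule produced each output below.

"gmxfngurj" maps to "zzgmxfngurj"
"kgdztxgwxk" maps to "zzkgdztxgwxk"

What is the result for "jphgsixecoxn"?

zzjphgsixecoxn

What's happening: prepend "zz".
"jphgsixecoxn" → "zzjphgsixecoxn".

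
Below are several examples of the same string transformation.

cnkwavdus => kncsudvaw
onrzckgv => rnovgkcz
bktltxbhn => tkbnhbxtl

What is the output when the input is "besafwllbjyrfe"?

The transformation: reverse the string, then move the last 3 characters to the front (rotate right by 3).
On "besafwllbjyrfe": the first step gives "efryjbllwfaseb", and the second then gives "sebefryjbllwfa".

sebefryjbllwfa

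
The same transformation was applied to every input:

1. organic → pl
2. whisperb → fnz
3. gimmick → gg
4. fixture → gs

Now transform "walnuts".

ys

Each output is the input with this applied: keep one character in every 3, starting at position 2 (positions 2nd, 5th, 8th, ...), then shift every letter 2 places backward in the alphabet (wrapping around).
For "walnuts", step one produces "au"; step two turns that into "ys".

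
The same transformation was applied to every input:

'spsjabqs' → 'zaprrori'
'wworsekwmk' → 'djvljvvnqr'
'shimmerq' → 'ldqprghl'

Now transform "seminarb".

mzqardlh

Each output is the input with this applied: shift every letter 1 place backward in the alphabet (wrapping around), then swap the front and back halves of the string.
Starting from "seminarb": after the first operation, "rdlhmzqa"; after the second, "mzqardlh".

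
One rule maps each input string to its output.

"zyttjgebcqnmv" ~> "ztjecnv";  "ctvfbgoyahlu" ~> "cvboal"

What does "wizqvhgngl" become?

wzvgg

What's happening: keep every other character starting from the first (positions 1st, 3rd, 5th, ...).
Applying that to "wizqvhgngl" gives "wzvgg".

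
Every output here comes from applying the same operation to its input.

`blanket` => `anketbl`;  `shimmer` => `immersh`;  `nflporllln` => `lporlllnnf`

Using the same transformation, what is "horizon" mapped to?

rizonho

The rule is to move the first 2 characters to the end (rotate left by 2).
On "horizon" that produces "rizonho".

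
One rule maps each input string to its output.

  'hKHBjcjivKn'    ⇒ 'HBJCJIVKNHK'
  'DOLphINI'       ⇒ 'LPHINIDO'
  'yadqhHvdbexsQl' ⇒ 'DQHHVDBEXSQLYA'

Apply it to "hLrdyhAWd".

RDYHAWDHL

Each output is the input with this applied: move the first 2 characters to the end (rotate left by 2), then convert every letter to uppercase.
So "hLrdyhAWd" becomes "RDYHAWDHL".
(Check on "hKHBjcjivKn": → "HBjcjivKnhK" → "HBJCJIVKNHK" ✓)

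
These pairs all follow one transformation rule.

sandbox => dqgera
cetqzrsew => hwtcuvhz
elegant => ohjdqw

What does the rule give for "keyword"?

hbzrug

The pattern: shift every letter 3 places forward in the alphabet (wrapping around), then delete the first character.
Applying both steps to "keyword": "nhbzrug", then "hbzrug".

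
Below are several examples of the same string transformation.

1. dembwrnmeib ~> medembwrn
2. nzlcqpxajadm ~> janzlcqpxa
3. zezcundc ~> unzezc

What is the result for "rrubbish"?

Each output is the input with this applied: delete the last 2 characters, then move the last 2 characters to the front (rotate right by 2).
"rrubbish" → "birrub".

birrub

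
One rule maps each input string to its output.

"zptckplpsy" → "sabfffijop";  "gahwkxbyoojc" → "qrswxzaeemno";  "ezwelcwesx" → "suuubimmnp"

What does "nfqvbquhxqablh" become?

In each case the input is transformed by: sort the characters into alphabetical order, then shift every letter 10 places backward in the alphabet (wrapping around).
Applying that to "nfqvbquhxqablh" gives "qrrvxxbdgggkln".

qrrvxxbdgggkln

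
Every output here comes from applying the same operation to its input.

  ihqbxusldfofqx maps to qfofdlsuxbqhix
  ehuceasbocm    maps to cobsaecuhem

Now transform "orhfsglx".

lgsfhrox

The pattern: reverse the string, then move the first character to the end.
Working it through for "orhfsglx": intermediate "xlgsfhro", final "lgsfhrox".
(Check on "ehuceasbocm": → "mcobsaecuhe" → "cobsaecuhem" ✓)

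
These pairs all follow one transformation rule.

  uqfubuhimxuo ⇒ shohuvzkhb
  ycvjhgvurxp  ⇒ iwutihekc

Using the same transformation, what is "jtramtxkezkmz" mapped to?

The pattern: shift every letter 13 places forward in the alphabet (wrapping around) — i.e. ROT13, then delete the first 2 characters.
On "jtramtxkezkmz" that produces "enzgkxrmxzm".

enzgkxrmxzm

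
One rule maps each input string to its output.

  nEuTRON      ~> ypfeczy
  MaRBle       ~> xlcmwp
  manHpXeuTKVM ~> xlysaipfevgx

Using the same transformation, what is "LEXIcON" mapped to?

The pattern: shift every letter 11 places forward in the alphabet (wrapping around), then convert every letter to lowercase.
For "LEXIcON" the result is "wpitnzy".

wpitnzy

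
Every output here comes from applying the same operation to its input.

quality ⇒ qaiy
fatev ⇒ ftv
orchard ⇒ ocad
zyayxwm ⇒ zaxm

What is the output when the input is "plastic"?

In each case the input is transformed by: keep every other character starting from the first (positions 1st, 3rd, 5th, ...).
Applying that to "plastic" gives "patc".

patc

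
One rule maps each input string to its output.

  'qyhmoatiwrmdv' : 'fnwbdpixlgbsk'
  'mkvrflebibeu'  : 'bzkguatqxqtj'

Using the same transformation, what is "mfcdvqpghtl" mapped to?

burskfevwia

Looking at the pairs, the operation is to shift every letter 11 places backward in the alphabet (wrapping around).
For "mfcdvqpghtl" the result is "burskfevwia".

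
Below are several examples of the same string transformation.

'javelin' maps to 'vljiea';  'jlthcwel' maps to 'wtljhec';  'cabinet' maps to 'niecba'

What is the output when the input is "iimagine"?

The pattern: delete the last character, then sort the characters into reverse alphabetical order.
Applying both steps to "iimagine": "iimagin", then "nmiiiga".

nmiiiga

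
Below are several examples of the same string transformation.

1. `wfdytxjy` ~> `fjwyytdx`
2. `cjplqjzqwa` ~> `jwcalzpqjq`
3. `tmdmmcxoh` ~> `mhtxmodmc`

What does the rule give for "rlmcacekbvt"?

The transformation: swap each adjacent pair of characters (1↔2, 3↔4, ...), then take characters alternately from the front and the back (1st, last, 2nd, 2nd-last, ...).
Applying both steps to "rlmcacekbvt": "lrcmcakevbt", then "ltrbcvmecka".

ltrbcvmecka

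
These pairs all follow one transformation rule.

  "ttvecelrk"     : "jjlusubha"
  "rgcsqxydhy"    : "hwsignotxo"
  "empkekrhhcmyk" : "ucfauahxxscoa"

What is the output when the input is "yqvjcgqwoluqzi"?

The transformation: shift every letter 10 places backward in the alphabet (wrapping around).
For "yqvjcgqwoluqzi" the result is "oglzswgmebkgpy".

oglzswgmebkgpy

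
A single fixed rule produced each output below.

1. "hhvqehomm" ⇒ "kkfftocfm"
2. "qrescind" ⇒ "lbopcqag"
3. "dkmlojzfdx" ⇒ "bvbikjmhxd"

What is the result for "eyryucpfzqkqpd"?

The rule is to move the last 2 characters to the front (rotate right by 2), then shift every letter 2 places backward in the alphabet (wrapping around).
Doing the same to "eyryucpfzqkqpd": "nbcwpwsandxoio".

nbcwpwsandxoio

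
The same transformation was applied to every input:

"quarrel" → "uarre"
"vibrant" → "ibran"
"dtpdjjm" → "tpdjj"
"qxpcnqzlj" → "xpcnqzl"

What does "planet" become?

lane

What's happening: move the first character to the end, then delete the last 2 characters.
Starting from "planet": after the first operation, "lanetp"; after the second, "lane".
(Check on "qxpcnqzlj": → "xpcnqzljq" → "xpcnqzl" ✓)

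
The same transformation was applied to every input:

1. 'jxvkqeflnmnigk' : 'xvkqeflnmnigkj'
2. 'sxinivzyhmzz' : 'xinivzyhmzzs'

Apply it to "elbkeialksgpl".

What's happening: move the first character to the end.
Doing the same to "elbkeialksgpl": "lbkeialksgple".

lbkeialksgple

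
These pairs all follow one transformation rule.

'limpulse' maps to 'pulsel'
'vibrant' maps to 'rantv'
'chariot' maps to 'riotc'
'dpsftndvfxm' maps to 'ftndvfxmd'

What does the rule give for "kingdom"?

gdomk

Each output is the input with this applied: move the first character to the end, then delete the first 2 characters.
Applying both steps to "kingdom": "ingdomk", then "gdomk".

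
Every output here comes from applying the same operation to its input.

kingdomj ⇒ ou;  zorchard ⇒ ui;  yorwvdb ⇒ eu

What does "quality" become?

Each output is the input with this applied: shift every letter 6 places forward in the alphabet (wrapping around), then keep only the vowels.
Applying both steps to "quality": "wagroze", then "aoe".

aoe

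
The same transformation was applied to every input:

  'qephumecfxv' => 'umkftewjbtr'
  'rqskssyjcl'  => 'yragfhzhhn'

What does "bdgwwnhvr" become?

What's happening: shift every letter 11 places backward in the alphabet (wrapping around), then move the last 3 characters to the front (rotate right by 3).
"bdgwwnhvr" → "qsvllcwkg" → "wkgqsvllc".

wkgqsvllc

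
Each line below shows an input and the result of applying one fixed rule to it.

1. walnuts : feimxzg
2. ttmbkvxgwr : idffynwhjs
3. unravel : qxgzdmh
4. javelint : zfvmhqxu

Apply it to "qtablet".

The transformation: shift every letter 12 places forward in the alphabet (wrapping around), then move the last 2 characters to the front (rotate right by 2).
Working it through for "qtablet": intermediate "cfmnxqf", final "qfcfmnx".

qfcfmnx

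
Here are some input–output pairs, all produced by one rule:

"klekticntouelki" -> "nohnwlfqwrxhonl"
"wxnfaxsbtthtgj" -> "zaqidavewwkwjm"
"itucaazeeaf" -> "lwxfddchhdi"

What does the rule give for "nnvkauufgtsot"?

qqyndxxijwvrw

Looking at the pairs, the operation is to shift every letter 3 places forward in the alphabet (wrapping around).
"nnvkauufgtsot" → "qqyndxxijwvrw".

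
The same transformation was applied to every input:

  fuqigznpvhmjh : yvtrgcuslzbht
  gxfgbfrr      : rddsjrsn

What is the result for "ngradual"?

Looking at the pairs, the operation is to shift every letter 12 places forward in the alphabet (wrapping around), then move the last 3 characters to the front (rotate right by 3).
Working it through for "ngradual": intermediate "zsdmpgmx", final "gmxzsdmp".

gmxzsdmp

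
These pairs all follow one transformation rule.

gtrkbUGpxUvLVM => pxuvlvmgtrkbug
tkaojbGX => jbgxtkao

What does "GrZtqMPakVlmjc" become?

In each case the input is transformed by: swap the front and back halves of the string, then convert every letter to lowercase.
On "GrZtqMPakVlmjc": the first step gives "akVlmjcGrZtqMP", and the second then gives "akvlmjcgrztqmp".

akvlmjcgrztqmp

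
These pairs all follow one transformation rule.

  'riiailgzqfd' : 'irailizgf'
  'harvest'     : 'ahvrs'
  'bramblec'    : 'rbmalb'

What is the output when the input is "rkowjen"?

Looking at the pairs, the operation is to swap each adjacent pair of characters (1↔2, 3↔4, ...), then delete the last 2 characters.
Working it through for "rkowjen": intermediate "krwoejn", final "krwoe".

krwoe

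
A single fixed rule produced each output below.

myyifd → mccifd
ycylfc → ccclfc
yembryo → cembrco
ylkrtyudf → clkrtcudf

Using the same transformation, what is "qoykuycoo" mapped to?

qockuccoo

Each output is the input with this applied: replace every "y" with "c".
For "qoykuycoo" the result is "qockuccoo".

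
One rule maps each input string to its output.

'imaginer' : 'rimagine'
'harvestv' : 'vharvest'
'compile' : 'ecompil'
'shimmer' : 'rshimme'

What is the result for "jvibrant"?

The rule is to move the last character to the front.
Applying that to "jvibrant" gives "tjvibran".

tjvibran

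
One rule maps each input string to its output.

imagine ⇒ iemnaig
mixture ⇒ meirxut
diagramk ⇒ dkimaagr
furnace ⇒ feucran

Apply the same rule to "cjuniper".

crjeupni

The rule is to take characters alternately from the front and the back (1st, last, 2nd, 2nd-last, ...).
So "cjuniper" becomes "crjeupni".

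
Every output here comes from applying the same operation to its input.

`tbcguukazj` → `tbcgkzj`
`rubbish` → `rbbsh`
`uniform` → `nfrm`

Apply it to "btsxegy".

btsxgy

Each output is the input with this applied: remove every vowel.
For "btsxegy" the result is "btsxgy".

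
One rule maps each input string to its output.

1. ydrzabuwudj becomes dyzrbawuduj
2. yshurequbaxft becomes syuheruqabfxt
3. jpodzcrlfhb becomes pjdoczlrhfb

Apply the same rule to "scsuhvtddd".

csusvhdtdd

In each case the input is transformed by: swap each adjacent pair of characters (1↔2, 3↔4, ...).
Doing the same to "scsuhvtddd": "csusvhdtdd".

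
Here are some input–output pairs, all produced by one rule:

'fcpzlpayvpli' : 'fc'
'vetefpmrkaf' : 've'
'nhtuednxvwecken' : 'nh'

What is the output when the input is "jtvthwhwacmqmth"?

jt

The transformation: keep only the first 2 characters.
"jtvthwhwacmqmth" → "jt".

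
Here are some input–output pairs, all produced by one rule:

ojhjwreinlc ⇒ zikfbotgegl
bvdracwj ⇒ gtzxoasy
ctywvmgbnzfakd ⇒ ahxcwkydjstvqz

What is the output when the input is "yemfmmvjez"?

The rule is to shift every letter 3 places backward in the alphabet (wrapping around), then reverse the string.
"yemfmmvjez" → "vbjcjjsgbw" → "wbgsjjcjbv".
(Check on "ojhjwreinlc": → "lgegtobfkiz" → "zikfbotgegl" ✓)

wbgsjjcjbv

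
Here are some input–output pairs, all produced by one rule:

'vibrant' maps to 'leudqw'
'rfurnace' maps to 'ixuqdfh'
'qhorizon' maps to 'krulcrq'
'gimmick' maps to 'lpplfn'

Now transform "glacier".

odflhu

In each case the input is transformed by: shift every letter 3 places forward in the alphabet (wrapping around), then delete the first character.
On "glacier": the first step gives "jodflhu", and the second then gives "odflhu".
(Check on "gimmick": → "jlpplfn" → "lpplfn" ✓)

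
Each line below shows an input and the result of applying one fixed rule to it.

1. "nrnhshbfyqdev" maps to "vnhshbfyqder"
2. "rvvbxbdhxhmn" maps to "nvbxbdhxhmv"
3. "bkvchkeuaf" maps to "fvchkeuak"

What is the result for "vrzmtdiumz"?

Rule — delete the first character, then swap the first and last characters.
Starting from "vrzmtdiumz": after the first operation, "rzmtdiumz"; after the second, "zzmtdiumr".

zzmtdiumr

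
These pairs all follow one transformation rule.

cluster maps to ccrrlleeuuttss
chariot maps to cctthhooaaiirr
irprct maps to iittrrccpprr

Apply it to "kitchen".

kknniieetthhcc

The pattern: take characters alternately from the front and the back (1st, last, 2nd, 2nd-last, ...), then double every character.
"kitchen" → "kniethc" → "kknniieetthhcc".
(Check on "cluster": → "crleuts" → "ccrrlleeuuttss" ✓)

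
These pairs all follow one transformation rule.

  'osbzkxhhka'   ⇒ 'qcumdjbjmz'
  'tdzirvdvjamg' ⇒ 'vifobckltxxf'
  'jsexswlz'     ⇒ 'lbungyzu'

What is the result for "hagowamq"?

jscoicqy

What's happening: take characters alternately from the front and the back (1st, last, 2nd, 2nd-last, ...), then shift every letter 2 places forward in the alphabet (wrapping around).
For "hagowamq", step one produces "hqamgaow"; step two turns that into "jscoicqy".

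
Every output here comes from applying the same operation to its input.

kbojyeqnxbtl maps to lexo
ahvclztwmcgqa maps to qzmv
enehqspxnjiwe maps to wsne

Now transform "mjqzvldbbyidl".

In each case the input is transformed by: keep one character in every 3, starting at position 3 (positions 3rd, 6th, 9th, ...), then swap the first and last characters.
On "mjqzvldbbyidl" that produces "dlbq".

dlbq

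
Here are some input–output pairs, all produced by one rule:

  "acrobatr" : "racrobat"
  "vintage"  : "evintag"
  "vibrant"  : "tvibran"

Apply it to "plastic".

cplasti

The pattern: move the last character to the front.
On "plastic" that produces "cplasti".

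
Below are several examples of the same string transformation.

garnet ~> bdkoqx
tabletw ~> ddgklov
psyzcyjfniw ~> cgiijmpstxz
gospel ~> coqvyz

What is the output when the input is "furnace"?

The rule is to shift every letter 10 places forward in the alphabet (wrapping around), then sort the characters into alphabetical order.
Starting from "furnace": after the first operation, "pebxkmo"; after the second, "bekmopx".

bekmopx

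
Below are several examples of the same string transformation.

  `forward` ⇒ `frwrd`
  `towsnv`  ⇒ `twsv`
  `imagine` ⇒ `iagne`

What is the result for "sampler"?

In each case the input is transformed by: double every character, then keep one character in every 3, starting at position 2 (positions 2nd, 5th, 8th, ...).
Working it through for "sampler": intermediate "ssaammpplleerr", final "smper".

smper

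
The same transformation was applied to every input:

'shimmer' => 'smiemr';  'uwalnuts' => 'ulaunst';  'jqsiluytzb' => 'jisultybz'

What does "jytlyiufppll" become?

What's happening: swap each adjacent pair of characters (1↔2, 3↔4, ...), then delete the first character.
On "jytlyiufppll" that produces "jltiyfuppll".

jltiyfuppll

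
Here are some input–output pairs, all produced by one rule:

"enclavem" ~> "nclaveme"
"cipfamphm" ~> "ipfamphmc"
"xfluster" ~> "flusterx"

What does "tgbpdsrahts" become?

gbpdsrahtst

Each output is the input with this applied: move the first character to the end.
Doing the same to "tgbpdsrahts": "gbpdsrahtst".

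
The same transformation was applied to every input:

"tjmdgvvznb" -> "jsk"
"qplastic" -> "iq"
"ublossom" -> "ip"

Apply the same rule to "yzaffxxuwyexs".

The transformation: keep one character in every 3, starting at position 3 (positions 3rd, 6th, 9th, ...), then shift every letter 3 places backward in the alphabet (wrapping around).
For "yzaffxxuwyexs", step one produces "axwx"; step two turns that into "xutu".

xutu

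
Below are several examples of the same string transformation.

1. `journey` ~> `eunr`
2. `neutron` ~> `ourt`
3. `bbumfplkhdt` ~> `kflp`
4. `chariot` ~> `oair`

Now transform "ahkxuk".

hukx

The transformation: take characters alternately from the front and the back (1st, last, 2nd, 2nd-last, ...), then keep only the last 4 characters.
Starting from "ahkxuk": after the first operation, "akhukx"; after the second, "hukx".
(Check on "neutron": → "nneourt" → "ourt" ✓)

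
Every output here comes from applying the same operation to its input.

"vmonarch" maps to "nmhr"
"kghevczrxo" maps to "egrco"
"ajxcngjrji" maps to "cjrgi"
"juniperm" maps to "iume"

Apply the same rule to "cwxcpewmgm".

What's happening: keep every other character starting from the second (positions 2nd, 4th, 6th, ...), then swap each adjacent pair of characters (1↔2, 3↔4, ...).
Starting from "cwxcpewmgm": after the first operation, "wcemm"; after the second, "cwmem".

cwmem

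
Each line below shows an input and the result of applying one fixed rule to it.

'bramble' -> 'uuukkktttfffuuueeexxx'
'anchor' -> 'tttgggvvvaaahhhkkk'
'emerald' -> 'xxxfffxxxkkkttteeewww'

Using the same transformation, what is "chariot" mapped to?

vvvaaatttkkkbbbhhhmmm

The transformation: shift every letter 7 places backward in the alphabet (wrapping around), then repeat every character 3 times.
For "chariot", step one produces "vatkbhm"; step two turns that into "vvvaaatttkkkbbbhhhmmm".
(Check on "bramble": → "uktfuex" → "uuukkktttfffuuueeexxx" ✓)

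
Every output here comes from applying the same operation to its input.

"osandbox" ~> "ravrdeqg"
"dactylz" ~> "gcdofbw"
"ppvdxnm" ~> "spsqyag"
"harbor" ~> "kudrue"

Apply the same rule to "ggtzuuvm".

jpjywxcx

The pattern: take characters alternately from the front and the back (1st, last, 2nd, 2nd-last, ...), then shift every letter 3 places forward in the alphabet (wrapping around).
Working it through for "ggtzuuvm": intermediate "gmgvtuzu", final "jpjywxcx".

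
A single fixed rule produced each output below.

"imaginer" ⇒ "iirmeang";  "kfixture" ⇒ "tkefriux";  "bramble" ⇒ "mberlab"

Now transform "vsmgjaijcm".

The transformation: take characters alternately from the front and the back (1st, last, 2nd, 2nd-last, ...), then move the last character to the front.
"vsmgjaijcm" → "avmscmjgij".
(Check on "bramble": → "berlabm" → "mberlab" ✓)

avmscmjgij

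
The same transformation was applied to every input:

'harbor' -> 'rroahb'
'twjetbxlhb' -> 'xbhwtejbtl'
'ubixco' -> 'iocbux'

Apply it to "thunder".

In each case the input is transformed by: swap each adjacent pair of characters (1↔2, 3↔4, ...), then move the last 3 characters to the front (rotate right by 3).
So "thunder" becomes "edrhtnu".
(Check on "harbor": → "ahbrro" → "rroahb" ✓)

edrhtnu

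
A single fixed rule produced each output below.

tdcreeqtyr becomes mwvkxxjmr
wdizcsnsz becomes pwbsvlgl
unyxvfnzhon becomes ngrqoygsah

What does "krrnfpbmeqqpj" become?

The transformation: shift every letter 7 places backward in the alphabet (wrapping around), then delete the last character.
Starting from "krrnfpbmeqqpj": after the first operation, "dkkgyiufxjjic"; after the second, "dkkgyiufxjji".

dkkgyiufxjji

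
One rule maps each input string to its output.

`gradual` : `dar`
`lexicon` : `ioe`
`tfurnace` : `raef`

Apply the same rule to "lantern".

tra

Looking at the pairs, the operation is to keep every other character starting from the second (positions 2nd, 4th, 6th, ...), then move the first character to the end.
Starting from "lantern": after the first operation, "atr"; after the second, "tra".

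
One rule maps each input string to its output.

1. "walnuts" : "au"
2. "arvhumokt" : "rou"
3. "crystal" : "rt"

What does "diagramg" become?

Looking at the pairs, the operation is to take characters alternately from the front and the back (1st, last, 2nd, 2nd-last, ...), then keep one character in every 3, starting at position 3 (positions 3rd, 6th, 9th, ...).
Starting from "diagramg": after the first operation, "dgimaagr"; after the second, "ia".
(Check on "crystal": → "clrayts" → "rt" ✓)

ia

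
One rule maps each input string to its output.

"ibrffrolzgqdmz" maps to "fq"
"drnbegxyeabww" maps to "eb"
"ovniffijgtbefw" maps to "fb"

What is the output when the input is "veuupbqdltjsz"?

What's happening: keep every other character starting from the first (positions 1st, 3rd, 5th, ...), then keep one character in every 3, starting at position 3 (positions 3rd, 6th, 9th, ...).
Applying both steps to "veuupbqdltjsz": "vupqljz", then "pj".

pj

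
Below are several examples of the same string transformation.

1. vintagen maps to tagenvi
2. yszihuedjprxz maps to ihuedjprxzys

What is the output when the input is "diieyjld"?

eyjlddi

The transformation: move the first 3 characters to the end (rotate left by 3), then delete the last character.
"diieyjld" → "eyjlddii" → "eyjlddi".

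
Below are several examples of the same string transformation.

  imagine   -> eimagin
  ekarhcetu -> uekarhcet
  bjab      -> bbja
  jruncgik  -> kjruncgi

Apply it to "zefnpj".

jzefnp

Each output is the input with this applied: move the last character to the front.
Applying that to "zefnpj" gives "jzefnp".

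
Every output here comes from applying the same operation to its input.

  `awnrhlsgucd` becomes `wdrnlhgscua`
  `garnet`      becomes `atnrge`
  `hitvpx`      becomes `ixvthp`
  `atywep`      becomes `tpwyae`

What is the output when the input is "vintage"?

Each output is the input with this applied: swap the first and last characters, then swap each adjacent pair of characters (1↔2, 3↔4, ...).
Working it through for "vintage": intermediate "eintagv", final "ietngav".

ietngav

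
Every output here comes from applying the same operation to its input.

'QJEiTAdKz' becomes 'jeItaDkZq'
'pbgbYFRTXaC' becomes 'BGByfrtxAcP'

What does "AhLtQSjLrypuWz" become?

Rule — move the first character to the end, then flip the case of every letter.
Working it through for "AhLtQSjLrypuWz": intermediate "hLtQSjLrypuWzA", final "HlTqsJlRYPUwZa".

HlTqsJlRYPUwZa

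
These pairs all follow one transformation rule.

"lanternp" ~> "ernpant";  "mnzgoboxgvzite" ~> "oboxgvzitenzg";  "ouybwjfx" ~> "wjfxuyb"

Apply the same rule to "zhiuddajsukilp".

ddajsukilphiu

Looking at the pairs, the operation is to delete the first character, then move the first 3 characters to the end (rotate left by 3).
Applying both steps to "zhiuddajsukilp": "hiuddajsukilp", then "ddajsukilphiu".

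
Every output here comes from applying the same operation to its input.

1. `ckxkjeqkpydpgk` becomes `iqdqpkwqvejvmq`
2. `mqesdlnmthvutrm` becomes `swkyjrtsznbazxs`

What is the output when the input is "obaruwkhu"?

The rule is to shift every letter 6 places forward in the alphabet (wrapping around).
Doing the same to "obaruwkhu": "uhgxacqna".

uhgxacqna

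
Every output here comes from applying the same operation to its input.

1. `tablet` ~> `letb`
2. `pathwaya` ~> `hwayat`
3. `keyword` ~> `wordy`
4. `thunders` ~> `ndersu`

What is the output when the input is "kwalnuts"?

In each case the input is transformed by: delete the first 2 characters, then move the first character to the end.
On "kwalnuts": the first step gives "alnuts", and the second then gives "lnutsa".
(Check on "thunders": → "unders" → "ndersu" ✓)

lnutsa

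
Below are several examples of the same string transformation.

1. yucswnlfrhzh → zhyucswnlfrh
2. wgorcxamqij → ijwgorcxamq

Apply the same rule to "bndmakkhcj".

The rule is to move the last 2 characters to the front (rotate right by 2).
For "bndmakkhcj" the result is "cjbndmakkh".

cjbndmakkh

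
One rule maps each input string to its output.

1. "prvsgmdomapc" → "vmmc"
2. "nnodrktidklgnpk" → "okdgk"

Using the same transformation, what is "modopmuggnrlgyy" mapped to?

dmgly

The pattern: keep one character in every 3, starting at position 3 (positions 3rd, 6th, 9th, ...).
For "modopmuggnrlgyy" the result is "dmgly".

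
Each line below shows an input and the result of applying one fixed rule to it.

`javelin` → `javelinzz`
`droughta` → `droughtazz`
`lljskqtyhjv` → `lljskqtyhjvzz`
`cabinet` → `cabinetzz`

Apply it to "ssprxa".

The transformation: append "zz".
For "ssprxa" the result is "ssprxazz".

ssprxazz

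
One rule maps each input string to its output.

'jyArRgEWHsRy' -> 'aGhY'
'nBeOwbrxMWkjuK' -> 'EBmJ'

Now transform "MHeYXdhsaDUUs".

EDAu

Rule — keep one character in every 3, starting at position 3 (positions 3rd, 6th, 9th, ...), then flip the case of every letter.
For "MHeYXdhsaDUUs", step one produces "edaU"; step two turns that into "EDAu".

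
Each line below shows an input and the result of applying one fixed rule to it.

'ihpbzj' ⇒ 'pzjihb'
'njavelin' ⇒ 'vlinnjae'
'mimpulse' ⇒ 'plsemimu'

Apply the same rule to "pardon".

ronpad

The pattern: swap the front and back halves of the string, then swap the first and last characters.
For "pardon", step one produces "donpar"; step two turns that into "ronpad".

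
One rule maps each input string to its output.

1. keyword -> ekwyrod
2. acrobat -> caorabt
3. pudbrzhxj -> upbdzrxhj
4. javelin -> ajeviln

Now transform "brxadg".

Looking at the pairs, the operation is to swap each adjacent pair of characters (1↔2, 3↔4, ...).
For "brxadg" the result is "rbaxgd".

rbaxgd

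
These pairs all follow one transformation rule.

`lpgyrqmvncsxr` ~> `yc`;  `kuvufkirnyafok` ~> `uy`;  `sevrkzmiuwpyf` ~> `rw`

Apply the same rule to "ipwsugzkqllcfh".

The rule is to keep one character in every 3, starting at position 1 (positions 1st, 4th, 7th, ...), then keep every other character starting from the second (positions 2nd, 4th, 6th, ...).
"ipwsugzkqllcfh" → "iszlf" → "sl".
(Check on "kuvufkirnyafok": → "kuiyo" → "uy" ✓)

sl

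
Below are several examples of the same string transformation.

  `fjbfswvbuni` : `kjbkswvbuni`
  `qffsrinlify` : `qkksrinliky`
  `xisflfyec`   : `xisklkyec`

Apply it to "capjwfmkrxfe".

What's happening: replace every "f" with "k".
Applying that to "capjwfmkrxfe" gives "capjwkmkrxke".

capjwkmkrxke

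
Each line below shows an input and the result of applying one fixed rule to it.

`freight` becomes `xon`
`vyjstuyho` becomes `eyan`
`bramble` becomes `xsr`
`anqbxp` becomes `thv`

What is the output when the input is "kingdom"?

omu

The rule is to keep every other character starting from the second (positions 2nd, 4th, 6th, ...), then shift every letter 6 places forward in the alphabet (wrapping around).
On "kingdom": the first step gives "igo", and the second then gives "omu".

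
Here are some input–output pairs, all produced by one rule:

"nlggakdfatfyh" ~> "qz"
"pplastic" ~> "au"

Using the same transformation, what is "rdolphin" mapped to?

af

The transformation: shift every letter 8 places backward in the alphabet (wrapping around), then keep only the last 2 characters.
"rdolphin" → "af".
(Check on "nlggakdfatfyh": → "fdyyscvxslxqz" → "qz" ✓)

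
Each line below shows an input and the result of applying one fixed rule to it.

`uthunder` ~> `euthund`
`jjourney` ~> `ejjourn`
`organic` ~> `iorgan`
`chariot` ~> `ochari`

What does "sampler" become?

esampl

What's happening: delete the last character, then move the last character to the front.
"sampler" → "sample" → "esampl".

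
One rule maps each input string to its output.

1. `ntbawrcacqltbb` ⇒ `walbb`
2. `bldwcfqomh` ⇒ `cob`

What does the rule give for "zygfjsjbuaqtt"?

Rule — move the first 3 characters to the end (rotate left by 3), then keep one character in every 3, starting at position 2 (positions 2nd, 5th, 8th, ...).
For "zygfjsjbuaqtt", step one produces "fjsjbuaqttzyg"; step two turns that into "jbqz".
(Check on "bldwcfqomh": → "wcfqomhbld" → "cob" ✓)

jbqz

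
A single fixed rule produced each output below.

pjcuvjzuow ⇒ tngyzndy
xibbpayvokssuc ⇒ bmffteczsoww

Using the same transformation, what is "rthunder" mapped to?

Rule — shift every letter 4 places forward in the alphabet (wrapping around), then delete the last 2 characters.
On "rthunder": the first step gives "vxlyrhiv", and the second then gives "vxlyrh".

vxlyrh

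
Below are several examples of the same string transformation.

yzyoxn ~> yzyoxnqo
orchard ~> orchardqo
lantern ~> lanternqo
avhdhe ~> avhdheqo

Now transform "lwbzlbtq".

In each case the input is transformed by: append "qo".
Doing the same to "lwbzlbtq": "lwbzlbtqqo".

lwbzlbtqqo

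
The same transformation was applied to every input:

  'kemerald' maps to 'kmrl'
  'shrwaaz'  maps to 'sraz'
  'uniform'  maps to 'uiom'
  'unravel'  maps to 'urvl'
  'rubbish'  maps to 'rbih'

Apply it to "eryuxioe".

Each output is the input with this applied: keep every other character starting from the first (positions 1st, 3rd, 5th, ...).
"eryuxioe" → "eyxo".

eyxo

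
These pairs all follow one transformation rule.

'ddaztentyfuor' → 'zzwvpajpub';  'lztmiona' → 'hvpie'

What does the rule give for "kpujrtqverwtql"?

The transformation: shift every letter 4 places backward in the alphabet (wrapping around), then delete the last 3 characters.
On "kpujrtqverwtql": the first step gives "glqfnpmranspmh", and the second then gives "glqfnpmrans".

glqfnpmrans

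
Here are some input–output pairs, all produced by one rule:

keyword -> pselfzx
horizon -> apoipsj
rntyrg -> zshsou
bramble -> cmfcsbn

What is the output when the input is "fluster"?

Rule — move the last 3 characters to the front (rotate right by 3), then shift every letter 1 place forward in the alphabet (wrapping around).
"fluster" → "terflus" → "ufsgmvt".

ufsgmvt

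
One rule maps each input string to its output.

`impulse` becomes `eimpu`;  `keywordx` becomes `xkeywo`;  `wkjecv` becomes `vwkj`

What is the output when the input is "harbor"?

Rule — move the last character to the front, then delete the last 2 characters.
For "harbor", step one produces "rharbo"; step two turns that into "rhar".

rhar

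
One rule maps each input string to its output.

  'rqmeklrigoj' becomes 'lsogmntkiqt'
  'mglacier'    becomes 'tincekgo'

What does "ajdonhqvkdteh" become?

The pattern: swap the first and last characters, then shift every letter 2 places forward in the alphabet (wrapping around).
Working it through for "ajdonhqvkdteh": intermediate "hjdonhqvkdtea", final "jlfqpjsxmfvgc".
(Check on "rqmeklrigoj": → "jqmeklrigor" → "lsogmntkiqt" ✓)

jlfqpjsxmfvgc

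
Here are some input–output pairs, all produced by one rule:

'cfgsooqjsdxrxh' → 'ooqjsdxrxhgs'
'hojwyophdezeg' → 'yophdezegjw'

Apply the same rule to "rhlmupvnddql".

In each case the input is transformed by: delete the first 2 characters, then move the first 2 characters to the end (rotate left by 2).
Applying both steps to "rhlmupvnddql": "lmupvnddql", then "upvnddqllm".

upvnddqllm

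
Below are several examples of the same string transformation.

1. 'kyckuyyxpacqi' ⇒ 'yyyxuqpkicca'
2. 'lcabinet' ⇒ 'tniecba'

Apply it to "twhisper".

The rule is to delete the first character, then sort the characters into reverse alphabetical order.
For "twhisper" the result is "wsrpihe".

wsrpihe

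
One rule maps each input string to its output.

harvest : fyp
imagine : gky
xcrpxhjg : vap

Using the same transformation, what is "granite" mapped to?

What's happening: shift every letter 2 places backward in the alphabet (wrapping around), then keep only the first 3 characters.
On "granite" that produces "epy".

epy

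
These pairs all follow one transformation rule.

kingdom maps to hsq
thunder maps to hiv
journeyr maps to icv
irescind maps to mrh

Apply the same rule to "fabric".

The pattern: shift every letter 4 places forward in the alphabet (wrapping around), then keep only the last 3 characters.
Working it through for "fabric": intermediate "jefvmg", final "vmg".
(Check on "thunder": → "xlyrhiv" → "hiv" ✓)

vmg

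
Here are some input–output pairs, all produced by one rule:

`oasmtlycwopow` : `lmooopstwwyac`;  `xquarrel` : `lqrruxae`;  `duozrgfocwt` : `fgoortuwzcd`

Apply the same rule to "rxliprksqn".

Looking at the pairs, the operation is to sort the characters into alphabetical order, then move the first 2 characters to the end (rotate left by 2).
On "rxliprksqn": the first step gives "iklnpqrrsx", and the second then gives "lnpqrrsxik".
(Check on "duozrgfocwt": → "cdfgoortuwz" → "fgoortuwzcd" ✓)

lnpqrrsxik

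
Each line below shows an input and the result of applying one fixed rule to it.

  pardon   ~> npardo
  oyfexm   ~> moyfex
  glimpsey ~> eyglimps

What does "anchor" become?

rancho

Looking at the pairs, the operation is to swap the front and back halves of the string, then move the first 2 characters to the end (rotate left by 2).
"anchor" → "horanc" → "rancho".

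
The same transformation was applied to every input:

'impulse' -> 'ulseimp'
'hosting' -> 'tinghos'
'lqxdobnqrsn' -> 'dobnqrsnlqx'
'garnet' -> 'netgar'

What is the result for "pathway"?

hwaypat

Rule — move the first 3 characters to the end (rotate left by 3).
"pathway" → "hwaypat".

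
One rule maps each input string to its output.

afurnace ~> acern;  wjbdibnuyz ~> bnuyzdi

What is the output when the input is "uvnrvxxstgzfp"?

xxstgzfprv

The rule is to delete the first 3 characters, then move the first 2 characters to the end (rotate left by 2).
For "uvnrvxxstgzfp", step one produces "rvxxstgzfp"; step two turns that into "xxstgzfprv".
(Check on "afurnace": → "rnace" → "acern" ✓)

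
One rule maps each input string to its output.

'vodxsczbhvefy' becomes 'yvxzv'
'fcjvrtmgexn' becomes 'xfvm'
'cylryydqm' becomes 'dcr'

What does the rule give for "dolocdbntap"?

Looking at the pairs, the operation is to keep one character in every 3, starting at position 1 (positions 1st, 4th, 7th, ...), then move the last character to the front.
Working it through for "dolocdbntap": intermediate "doba", final "adob".

adob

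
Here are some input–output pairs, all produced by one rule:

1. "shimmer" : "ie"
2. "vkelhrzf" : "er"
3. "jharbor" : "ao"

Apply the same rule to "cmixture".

iu

Each output is the input with this applied: keep one character in every 3, starting at position 3 (positions 3rd, 6th, 9th, ...).
Doing the same to "cmixture": "iu".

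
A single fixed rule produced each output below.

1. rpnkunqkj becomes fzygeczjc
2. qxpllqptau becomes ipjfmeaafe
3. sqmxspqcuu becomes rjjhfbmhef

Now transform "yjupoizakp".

pzenyjedxo

In each case the input is transformed by: move the last 3 characters to the front (rotate right by 3), then shift every letter 11 places backward in the alphabet (wrapping around).
On "yjupoizakp": the first step gives "akpyjupoiz", and the second then gives "pzenyjedxo".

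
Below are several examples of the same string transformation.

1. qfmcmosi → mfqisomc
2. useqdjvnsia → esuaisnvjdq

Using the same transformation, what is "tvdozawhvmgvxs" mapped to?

dvtsxvgmvhwazo

The transformation: move the first 3 characters to the end (rotate left by 3), then reverse the string.
Working it through for "tvdozawhvmgvxs": intermediate "ozawhvmgvxstvd", final "dvtsxvgmvhwazo".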